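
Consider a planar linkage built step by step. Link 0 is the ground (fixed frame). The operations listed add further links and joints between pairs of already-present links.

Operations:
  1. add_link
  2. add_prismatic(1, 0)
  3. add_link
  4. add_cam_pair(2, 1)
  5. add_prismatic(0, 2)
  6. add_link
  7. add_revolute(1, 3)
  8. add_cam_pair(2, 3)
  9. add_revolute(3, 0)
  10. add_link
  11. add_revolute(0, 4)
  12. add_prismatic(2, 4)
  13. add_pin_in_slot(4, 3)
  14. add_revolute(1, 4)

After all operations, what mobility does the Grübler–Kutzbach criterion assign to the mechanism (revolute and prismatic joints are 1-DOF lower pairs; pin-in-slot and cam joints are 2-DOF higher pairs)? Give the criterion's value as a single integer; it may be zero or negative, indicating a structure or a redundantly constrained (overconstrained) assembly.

[1;0;0] (link 0 is ground)
L+ [2;0;0]
P(1,0)∈J1 [2;1;0]
L+ [3;1;0]
C(2,1)∈J2 [3;1;1]
P(0,2)∈J1 [3;2;1]
L+ [4;2;1]
R(1,3)∈J1 [4;3;1]
C(2,3)∈J2 [4;3;2]
R(3,0)∈J1 [4;4;2]
L+ [5;4;2]
R(0,4)∈J1 [5;5;2]
P(2,4)∈J1 [5;6;2]
PS(4,3)∈J2 [5;6;3]
R(1,4)∈J1 [5;7;3]
mobility = 12 − 14 − 3 = -5

M = -5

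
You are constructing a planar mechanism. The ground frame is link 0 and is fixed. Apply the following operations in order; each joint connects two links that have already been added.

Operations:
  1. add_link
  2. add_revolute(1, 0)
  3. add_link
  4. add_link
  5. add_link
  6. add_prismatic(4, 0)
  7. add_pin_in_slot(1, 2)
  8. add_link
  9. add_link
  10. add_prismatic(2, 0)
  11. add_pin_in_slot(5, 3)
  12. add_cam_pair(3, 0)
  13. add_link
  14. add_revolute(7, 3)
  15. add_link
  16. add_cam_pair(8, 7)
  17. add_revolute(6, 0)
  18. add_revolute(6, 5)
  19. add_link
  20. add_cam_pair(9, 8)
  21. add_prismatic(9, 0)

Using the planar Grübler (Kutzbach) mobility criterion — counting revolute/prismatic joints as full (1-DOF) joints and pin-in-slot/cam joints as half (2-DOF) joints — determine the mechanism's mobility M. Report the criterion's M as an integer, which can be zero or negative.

M = 8

[1;0;0] (link 0 is ground)
L+ [2;0;0]
R(1,0)∈J1 [2;1;0]
L+ [3;1;0]
L+ [4;1;0]
L+ [5;1;0]
P(4,0)∈J1 [5;2;0]
PS(1,2)∈J2 [5;2;1]
L+ [6;2;1]
L+ [7;2;1]
P(2,0)∈J1 [7;3;1]
PS(5,3)∈J2 [7;3;2]
C(3,0)∈J2 [7;3;3]
L+ [8;3;3]
R(7,3)∈J1 [8;4;3]
L+ [9;4;3]
C(8,7)∈J2 [9;4;4]
R(6,0)∈J1 [9;5;4]
R(6,5)∈J1 [9;6;4]
L+ [10;6;4]
C(9,8)∈J2 [10;6;5]
P(9,0)∈J1 [10;7;5]
mobility = 27 − 14 − 5 = 8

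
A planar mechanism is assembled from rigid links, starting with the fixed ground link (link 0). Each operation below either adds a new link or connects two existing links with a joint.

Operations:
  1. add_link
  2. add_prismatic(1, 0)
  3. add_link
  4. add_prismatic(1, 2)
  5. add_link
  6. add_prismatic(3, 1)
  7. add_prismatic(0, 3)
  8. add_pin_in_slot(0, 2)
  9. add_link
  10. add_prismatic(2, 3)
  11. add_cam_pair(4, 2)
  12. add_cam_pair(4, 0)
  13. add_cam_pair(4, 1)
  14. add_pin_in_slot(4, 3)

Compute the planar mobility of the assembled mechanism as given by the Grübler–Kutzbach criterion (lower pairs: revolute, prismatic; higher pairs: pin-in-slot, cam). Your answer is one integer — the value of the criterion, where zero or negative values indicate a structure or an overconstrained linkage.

[1;0;0] (link 0 is ground)
L+ [2;0;0]
P(1,0)∈J1 [2;1;0]
L+ [3;1;0]
P(1,2)∈J1 [3;2;0]
L+ [4;2;0]
P(3,1)∈J1 [4;3;0]
P(0,3)∈J1 [4;4;0]
PS(0,2)∈J2 [4;4;1]
L+ [5;4;1]
P(2,3)∈J1 [5;5;1]
C(4,2)∈J2 [5;5;2]
C(4,0)∈J2 [5;5;3]
C(4,1)∈J2 [5;5;4]
PS(4,3)∈J2 [5;5;5]
mobility = 12 − 10 − 5 = -3

M = -3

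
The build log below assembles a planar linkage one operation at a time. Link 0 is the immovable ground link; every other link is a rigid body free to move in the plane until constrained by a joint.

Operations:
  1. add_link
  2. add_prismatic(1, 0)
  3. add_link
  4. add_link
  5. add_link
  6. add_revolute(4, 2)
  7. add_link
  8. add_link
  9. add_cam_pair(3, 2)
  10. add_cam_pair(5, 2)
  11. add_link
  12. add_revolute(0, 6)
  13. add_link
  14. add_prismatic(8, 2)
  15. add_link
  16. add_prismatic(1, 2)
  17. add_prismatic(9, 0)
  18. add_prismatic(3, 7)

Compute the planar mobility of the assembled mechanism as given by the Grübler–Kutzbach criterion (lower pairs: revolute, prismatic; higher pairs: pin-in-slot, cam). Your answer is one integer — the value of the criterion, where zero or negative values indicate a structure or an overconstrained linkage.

M = 11

L=1 J1=0 J2=0
add link → L=2 J1=0 J2=0
P@1,0 dof=1 J1 → L=2 J1=1 J2=0
add link → L=3 J1=1 J2=0
add link → L=4 J1=1 J2=0
add link → L=5 J1=1 J2=0
R@4,2 dof=1 J1 → L=5 J1=2 J2=0
add link → L=6 J1=2 J2=0
add link → L=7 J1=2 J2=0
C@3,2 dof=2 J2 → L=7 J1=2 J2=1
C@5,2 dof=2 J2 → L=7 J1=2 J2=2
add link → L=8 J1=2 J2=2
R@0,6 dof=1 J1 → L=8 J1=3 J2=2
add link → L=9 J1=3 J2=2
P@8,2 dof=1 J1 → L=9 J1=4 J2=2
add link → L=10 J1=4 J2=2
P@1,2 dof=1 J1 → L=10 J1=5 J2=2
P@9,0 dof=1 J1 → L=10 J1=6 J2=2
P@3,7 dof=1 J1 → L=10 J1=7 J2=2
M=3(L−1)−2J1−J2=3·9−2·7−2=11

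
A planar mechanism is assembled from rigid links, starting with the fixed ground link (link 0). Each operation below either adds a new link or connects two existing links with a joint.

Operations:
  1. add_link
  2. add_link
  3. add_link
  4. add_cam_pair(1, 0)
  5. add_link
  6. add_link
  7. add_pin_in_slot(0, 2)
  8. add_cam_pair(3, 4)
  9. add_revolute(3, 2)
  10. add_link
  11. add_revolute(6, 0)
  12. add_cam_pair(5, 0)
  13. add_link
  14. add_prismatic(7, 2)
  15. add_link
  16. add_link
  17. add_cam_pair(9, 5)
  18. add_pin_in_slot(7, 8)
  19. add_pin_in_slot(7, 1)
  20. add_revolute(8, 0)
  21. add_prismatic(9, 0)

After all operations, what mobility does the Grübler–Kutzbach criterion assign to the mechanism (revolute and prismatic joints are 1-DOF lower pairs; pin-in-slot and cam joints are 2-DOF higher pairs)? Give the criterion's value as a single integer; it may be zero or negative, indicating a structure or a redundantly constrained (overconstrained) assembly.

M = 10

L=1 J1=0 J2=0
add link → L=2 J1=0 J2=0
add link → L=3 J1=0 J2=0
add link → L=4 J1=0 J2=0
C@1,0 dof=2 J2 → L=4 J1=0 J2=1
add link → L=5 J1=0 J2=1
add link → L=6 J1=0 J2=1
PS@0,2 dof=2 J2 → L=6 J1=0 J2=2
C@3,4 dof=2 J2 → L=6 J1=0 J2=3
R@3,2 dof=1 J1 → L=6 J1=1 J2=3
add link → L=7 J1=1 J2=3
R@6,0 dof=1 J1 → L=7 J1=2 J2=3
C@5,0 dof=2 J2 → L=7 J1=2 J2=4
add link → L=8 J1=2 J2=4
P@7,2 dof=1 J1 → L=8 J1=3 J2=4
add link → L=9 J1=3 J2=4
add link → L=10 J1=3 J2=4
C@9,5 dof=2 J2 → L=10 J1=3 J2=5
PS@7,8 dof=2 J2 → L=10 J1=3 J2=6
PS@7,1 dof=2 J2 → L=10 J1=3 J2=7
R@8,0 dof=1 J1 → L=10 J1=4 J2=7
P@9,0 dof=1 J1 → L=10 J1=5 J2=7
M=3(L−1)−2J1−J2=3·9−2·5−7=10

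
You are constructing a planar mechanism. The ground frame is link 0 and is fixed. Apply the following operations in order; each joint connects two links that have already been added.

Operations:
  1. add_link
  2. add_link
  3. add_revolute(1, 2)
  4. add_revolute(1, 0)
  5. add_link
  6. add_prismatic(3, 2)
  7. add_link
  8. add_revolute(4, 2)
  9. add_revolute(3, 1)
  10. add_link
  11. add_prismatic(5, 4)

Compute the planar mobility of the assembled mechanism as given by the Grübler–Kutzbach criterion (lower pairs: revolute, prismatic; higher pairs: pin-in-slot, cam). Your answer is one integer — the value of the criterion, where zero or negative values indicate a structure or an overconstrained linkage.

[1;0;0] (link 0 is ground)
L+ [2;0;0]
L+ [3;0;0]
R(1,2)∈J1 [3;1;0]
R(1,0)∈J1 [3;2;0]
L+ [4;2;0]
P(3,2)∈J1 [4;3;0]
L+ [5;3;0]
R(4,2)∈J1 [5;4;0]
R(3,1)∈J1 [5;5;0]
L+ [6;5;0]
P(5,4)∈J1 [6;6;0]
mobility = 15 − 12 − 0 = 3

M = 3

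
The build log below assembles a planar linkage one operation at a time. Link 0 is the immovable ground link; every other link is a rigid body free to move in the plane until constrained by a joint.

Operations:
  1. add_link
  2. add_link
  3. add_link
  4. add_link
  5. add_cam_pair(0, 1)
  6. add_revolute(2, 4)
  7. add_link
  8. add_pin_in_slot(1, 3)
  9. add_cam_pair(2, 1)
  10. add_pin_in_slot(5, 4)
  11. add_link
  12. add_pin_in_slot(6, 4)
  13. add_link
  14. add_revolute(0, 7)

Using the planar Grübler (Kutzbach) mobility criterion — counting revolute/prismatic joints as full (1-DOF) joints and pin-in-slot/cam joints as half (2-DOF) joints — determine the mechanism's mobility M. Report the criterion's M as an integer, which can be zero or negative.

M = 12

link 0 = ground. State L|J1|J2 = 1|0|0
+link1  2|0|0
+link2  3|0|0
+link3  4|0|0
+link4  5|0|0
C(0,1) f=2→J2  5|0|1
R(2,4) f=1→J1  5|1|1
+link5  6|1|1
PS(1,3) f=2→J2  6|1|2
C(2,1) f=2→J2  6|1|3
PS(5,4) f=2→J2  6|1|4
+link6  7|1|4
PS(6,4) f=2→J2  7|1|5
+link7  8|1|5
R(0,7) f=1→J1  8|2|5
M = 3(8−1)−2·2−5 = 21−4−5 = 12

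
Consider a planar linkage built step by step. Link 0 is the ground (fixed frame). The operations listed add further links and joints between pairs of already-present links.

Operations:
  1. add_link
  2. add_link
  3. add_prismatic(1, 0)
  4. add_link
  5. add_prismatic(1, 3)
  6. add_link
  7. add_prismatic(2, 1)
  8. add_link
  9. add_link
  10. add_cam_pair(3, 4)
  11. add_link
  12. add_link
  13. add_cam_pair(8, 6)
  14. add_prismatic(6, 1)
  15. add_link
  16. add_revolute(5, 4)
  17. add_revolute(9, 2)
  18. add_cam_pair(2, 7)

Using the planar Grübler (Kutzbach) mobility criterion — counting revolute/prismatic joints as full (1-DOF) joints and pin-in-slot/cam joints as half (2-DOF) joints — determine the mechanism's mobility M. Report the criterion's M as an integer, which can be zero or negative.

ground; <1,0,0>
#1 <2,0,0>
#2 <3,0,0>
P:1↔0 J1 <3,1,0>
#3 <4,1,0>
P:1↔3 J1 <4,2,0>
#4 <5,2,0>
P:2↔1 J1 <5,3,0>
#5 <6,3,0>
#6 <7,3,0>
C:3↔4 J2 <7,3,1>
#7 <8,3,1>
#8 <9,3,1>
C:8↔6 J2 <9,3,2>
P:6↔1 J1 <9,4,2>
#9 <10,4,2>
R:5↔4 J1 <10,5,2>
R:9↔2 J1 <10,6,2>
C:2↔7 J2 <10,6,3>
3×9 − 2×6 − 1×3 = 12

M = 12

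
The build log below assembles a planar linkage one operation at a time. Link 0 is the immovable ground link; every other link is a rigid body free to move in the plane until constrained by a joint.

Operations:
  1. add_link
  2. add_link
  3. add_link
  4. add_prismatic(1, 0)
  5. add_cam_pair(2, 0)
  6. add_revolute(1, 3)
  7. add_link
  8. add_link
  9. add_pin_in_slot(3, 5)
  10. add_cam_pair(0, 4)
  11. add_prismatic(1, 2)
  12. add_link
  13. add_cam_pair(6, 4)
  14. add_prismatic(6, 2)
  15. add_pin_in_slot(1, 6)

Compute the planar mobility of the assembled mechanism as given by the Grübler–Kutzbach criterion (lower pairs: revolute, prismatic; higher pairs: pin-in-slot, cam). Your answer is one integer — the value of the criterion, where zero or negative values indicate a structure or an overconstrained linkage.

M = 5

ground; <1,0,0>
#1 <2,0,0>
#2 <3,0,0>
#3 <4,0,0>
P:1↔0 J1 <4,1,0>
C:2↔0 J2 <4,1,1>
R:1↔3 J1 <4,2,1>
#4 <5,2,1>
#5 <6,2,1>
PS:3↔5 J2 <6,2,2>
C:0↔4 J2 <6,2,3>
P:1↔2 J1 <6,3,3>
#6 <7,3,3>
C:6↔4 J2 <7,3,4>
P:6↔2 J1 <7,4,4>
PS:1↔6 J2 <7,4,5>
3×6 − 2×4 − 1×5 = 5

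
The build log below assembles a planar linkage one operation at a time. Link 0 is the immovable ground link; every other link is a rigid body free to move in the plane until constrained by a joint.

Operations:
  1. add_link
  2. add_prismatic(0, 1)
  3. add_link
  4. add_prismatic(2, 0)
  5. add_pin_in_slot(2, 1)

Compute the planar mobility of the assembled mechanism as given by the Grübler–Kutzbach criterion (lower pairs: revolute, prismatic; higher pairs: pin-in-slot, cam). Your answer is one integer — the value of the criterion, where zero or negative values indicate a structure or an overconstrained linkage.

link 0 = ground. State L|J1|J2 = 1|0|0
+link1  2|0|0
P(0,1) f=1→J1  2|1|0
+link2  3|1|0
P(2,0) f=1→J1  3|2|0
PS(2,1) f=2→J2  3|2|1
M = 3(3−1)−2·2−1 = 6−4−1 = 1

M = 1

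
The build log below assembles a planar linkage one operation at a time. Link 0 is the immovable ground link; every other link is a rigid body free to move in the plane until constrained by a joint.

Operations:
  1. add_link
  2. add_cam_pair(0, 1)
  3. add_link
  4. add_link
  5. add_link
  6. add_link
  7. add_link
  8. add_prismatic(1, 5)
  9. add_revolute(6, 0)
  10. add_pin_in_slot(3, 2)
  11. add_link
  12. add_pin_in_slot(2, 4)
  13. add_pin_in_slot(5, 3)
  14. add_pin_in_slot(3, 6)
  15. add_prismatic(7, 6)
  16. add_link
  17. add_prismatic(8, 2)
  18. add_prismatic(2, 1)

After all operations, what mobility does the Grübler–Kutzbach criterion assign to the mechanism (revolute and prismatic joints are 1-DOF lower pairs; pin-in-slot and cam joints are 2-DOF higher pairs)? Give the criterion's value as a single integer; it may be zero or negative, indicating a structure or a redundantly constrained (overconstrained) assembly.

link 0 = ground. State L|J1|J2 = 1|0|0
+link1  2|0|0
C(0,1) f=2→J2  2|0|1
+link2  3|0|1
+link3  4|0|1
+link4  5|0|1
+link5  6|0|1
+link6  7|0|1
P(1,5) f=1→J1  7|1|1
R(6,0) f=1→J1  7|2|1
PS(3,2) f=2→J2  7|2|2
+link7  8|2|2
PS(2,4) f=2→J2  8|2|3
PS(5,3) f=2→J2  8|2|4
PS(3,6) f=2→J2  8|2|5
P(7,6) f=1→J1  8|3|5
+link8  9|3|5
P(8,2) f=1→J1  9|4|5
P(2,1) f=1→J1  9|5|5
M = 3(9−1)−2·5−5 = 24−10−5 = 9

M = 9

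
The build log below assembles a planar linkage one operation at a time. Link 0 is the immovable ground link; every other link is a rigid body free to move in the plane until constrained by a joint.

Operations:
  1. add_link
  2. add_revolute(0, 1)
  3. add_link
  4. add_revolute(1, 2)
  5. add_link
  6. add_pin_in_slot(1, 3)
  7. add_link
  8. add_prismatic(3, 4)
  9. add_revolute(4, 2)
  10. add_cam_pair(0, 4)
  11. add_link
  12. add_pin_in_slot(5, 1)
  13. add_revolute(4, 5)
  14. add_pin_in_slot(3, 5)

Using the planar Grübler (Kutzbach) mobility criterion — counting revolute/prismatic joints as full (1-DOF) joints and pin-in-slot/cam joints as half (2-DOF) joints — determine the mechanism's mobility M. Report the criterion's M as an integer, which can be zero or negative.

M = 1

L=1 J1=0 J2=0
add link → L=2 J1=0 J2=0
R@0,1 dof=1 J1 → L=2 J1=1 J2=0
add link → L=3 J1=1 J2=0
R@1,2 dof=1 J1 → L=3 J1=2 J2=0
add link → L=4 J1=2 J2=0
PS@1,3 dof=2 J2 → L=4 J1=2 J2=1
add link → L=5 J1=2 J2=1
P@3,4 dof=1 J1 → L=5 J1=3 J2=1
R@4,2 dof=1 J1 → L=5 J1=4 J2=1
C@0,4 dof=2 J2 → L=5 J1=4 J2=2
add link → L=6 J1=4 J2=2
PS@5,1 dof=2 J2 → L=6 J1=4 J2=3
R@4,5 dof=1 J1 → L=6 J1=5 J2=3
PS@3,5 dof=2 J2 → L=6 J1=5 J2=4
M=3(L−1)−2J1−J2=3·5−2·5−4=1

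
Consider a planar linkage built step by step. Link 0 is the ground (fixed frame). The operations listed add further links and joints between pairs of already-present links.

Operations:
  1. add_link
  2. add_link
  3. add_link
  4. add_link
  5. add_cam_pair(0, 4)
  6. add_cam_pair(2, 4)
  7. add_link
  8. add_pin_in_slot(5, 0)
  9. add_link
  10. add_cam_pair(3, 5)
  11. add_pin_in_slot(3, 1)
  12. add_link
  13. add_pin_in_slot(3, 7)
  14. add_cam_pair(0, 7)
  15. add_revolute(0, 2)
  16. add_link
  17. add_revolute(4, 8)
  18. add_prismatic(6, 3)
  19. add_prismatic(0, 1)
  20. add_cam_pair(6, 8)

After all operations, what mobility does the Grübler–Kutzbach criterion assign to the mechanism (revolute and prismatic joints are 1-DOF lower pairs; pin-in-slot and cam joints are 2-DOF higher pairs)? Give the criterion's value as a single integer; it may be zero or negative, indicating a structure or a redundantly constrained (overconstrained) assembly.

M = 8

(L,J1,J2)=(1,0,0); link0 fixed
link1: (2,0,0)
link2: (3,0,0)
link3: (4,0,0)
link4: (5,0,0)
C 0-4 [J2]: (5,0,1)
C 2-4 [J2]: (5,0,2)
link5: (6,0,2)
PS 5-0 [J2]: (6,0,3)
link6: (7,0,3)
C 3-5 [J2]: (7,0,4)
PS 3-1 [J2]: (7,0,5)
link7: (8,0,5)
PS 3-7 [J2]: (8,0,6)
C 0-7 [J2]: (8,0,7)
R 0-2 [J1]: (8,1,7)
link8: (9,1,7)
R 4-8 [J1]: (9,2,7)
P 6-3 [J1]: (9,3,7)
P 0-1 [J1]: (9,4,7)
C 6-8 [J2]: (9,4,8)
Grübler: 3·8 − 2·4 − 8 = 8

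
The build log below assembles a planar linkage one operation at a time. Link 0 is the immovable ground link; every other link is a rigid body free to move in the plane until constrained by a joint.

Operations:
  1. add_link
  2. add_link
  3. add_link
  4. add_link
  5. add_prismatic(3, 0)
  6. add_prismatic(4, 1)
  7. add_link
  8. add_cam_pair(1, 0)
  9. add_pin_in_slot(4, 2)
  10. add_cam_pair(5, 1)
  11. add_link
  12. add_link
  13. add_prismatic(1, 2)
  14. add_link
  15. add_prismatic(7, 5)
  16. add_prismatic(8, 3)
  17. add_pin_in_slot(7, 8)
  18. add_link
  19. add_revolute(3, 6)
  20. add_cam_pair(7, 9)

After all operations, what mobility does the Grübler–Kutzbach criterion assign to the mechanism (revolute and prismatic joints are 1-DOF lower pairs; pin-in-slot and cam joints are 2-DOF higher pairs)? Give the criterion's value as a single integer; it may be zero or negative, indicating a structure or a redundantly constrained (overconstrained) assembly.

(L,J1,J2)=(1,0,0); link0 fixed
link1: (2,0,0)
link2: (3,0,0)
link3: (4,0,0)
link4: (5,0,0)
P 3-0 [J1]: (5,1,0)
P 4-1 [J1]: (5,2,0)
link5: (6,2,0)
C 1-0 [J2]: (6,2,1)
PS 4-2 [J2]: (6,2,2)
C 5-1 [J2]: (6,2,3)
link6: (7,2,3)
link7: (8,2,3)
P 1-2 [J1]: (8,3,3)
link8: (9,3,3)
P 7-5 [J1]: (9,4,3)
P 8-3 [J1]: (9,5,3)
PS 7-8 [J2]: (9,5,4)
link9: (10,5,4)
R 3-6 [J1]: (10,6,4)
C 7-9 [J2]: (10,6,5)
Grübler: 3·9 − 2·6 − 5 = 10

M = 10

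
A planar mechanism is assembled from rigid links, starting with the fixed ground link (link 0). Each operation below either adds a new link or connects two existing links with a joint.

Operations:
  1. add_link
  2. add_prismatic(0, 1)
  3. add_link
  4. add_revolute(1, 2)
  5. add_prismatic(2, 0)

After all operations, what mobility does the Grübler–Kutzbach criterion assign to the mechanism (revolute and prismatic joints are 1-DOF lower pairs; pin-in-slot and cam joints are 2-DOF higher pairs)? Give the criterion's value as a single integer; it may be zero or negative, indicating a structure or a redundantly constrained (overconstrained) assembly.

M = 0

link 0 = ground. State L|J1|J2 = 1|0|0
+link1  2|0|0
P(0,1) f=1→J1  2|1|0
+link2  3|1|0
R(1,2) f=1→J1  3|2|0
P(2,0) f=1→J1  3|3|0
M = 3(3−1)−2·3−0 = 6−6−0 = 0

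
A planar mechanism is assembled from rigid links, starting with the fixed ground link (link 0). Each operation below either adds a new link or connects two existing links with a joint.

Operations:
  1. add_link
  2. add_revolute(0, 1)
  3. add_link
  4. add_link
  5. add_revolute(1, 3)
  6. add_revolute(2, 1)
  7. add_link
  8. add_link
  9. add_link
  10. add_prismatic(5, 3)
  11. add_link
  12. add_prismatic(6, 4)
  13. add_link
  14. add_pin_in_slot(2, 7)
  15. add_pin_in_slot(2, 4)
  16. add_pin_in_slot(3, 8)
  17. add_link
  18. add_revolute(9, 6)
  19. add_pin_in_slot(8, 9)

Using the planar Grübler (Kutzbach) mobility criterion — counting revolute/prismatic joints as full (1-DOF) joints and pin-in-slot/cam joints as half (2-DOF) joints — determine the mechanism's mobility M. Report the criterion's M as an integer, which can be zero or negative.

L=1 J1=0 J2=0
add link → L=2 J1=0 J2=0
R@0,1 dof=1 J1 → L=2 J1=1 J2=0
add link → L=3 J1=1 J2=0
add link → L=4 J1=1 J2=0
R@1,3 dof=1 J1 → L=4 J1=2 J2=0
R@2,1 dof=1 J1 → L=4 J1=3 J2=0
add link → L=5 J1=3 J2=0
add link → L=6 J1=3 J2=0
add link → L=7 J1=3 J2=0
P@5,3 dof=1 J1 → L=7 J1=4 J2=0
add link → L=8 J1=4 J2=0
P@6,4 dof=1 J1 → L=8 J1=5 J2=0
add link → L=9 J1=5 J2=0
PS@2,7 dof=2 J2 → L=9 J1=5 J2=1
PS@2,4 dof=2 J2 → L=9 J1=5 J2=2
PS@3,8 dof=2 J2 → L=9 J1=5 J2=3
add link → L=10 J1=5 J2=3
R@9,6 dof=1 J1 → L=10 J1=6 J2=3
PS@8,9 dof=2 J2 → L=10 J1=6 J2=4
M=3(L−1)−2J1−J2=3·9−2·6−4=11

M = 11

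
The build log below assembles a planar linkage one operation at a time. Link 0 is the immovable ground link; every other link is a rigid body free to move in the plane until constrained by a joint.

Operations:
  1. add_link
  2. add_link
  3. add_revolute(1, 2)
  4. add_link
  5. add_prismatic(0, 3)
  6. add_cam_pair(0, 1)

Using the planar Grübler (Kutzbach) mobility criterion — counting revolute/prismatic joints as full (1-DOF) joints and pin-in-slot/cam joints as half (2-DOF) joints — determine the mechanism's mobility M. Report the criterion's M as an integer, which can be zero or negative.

link 0 = ground. State L|J1|J2 = 1|0|0
+link1  2|0|0
+link2  3|0|0
R(1,2) f=1→J1  3|1|0
+link3  4|1|0
P(0,3) f=1→J1  4|2|0
C(0,1) f=2→J2  4|2|1
M = 3(4−1)−2·2−1 = 9−4−1 = 4

M = 4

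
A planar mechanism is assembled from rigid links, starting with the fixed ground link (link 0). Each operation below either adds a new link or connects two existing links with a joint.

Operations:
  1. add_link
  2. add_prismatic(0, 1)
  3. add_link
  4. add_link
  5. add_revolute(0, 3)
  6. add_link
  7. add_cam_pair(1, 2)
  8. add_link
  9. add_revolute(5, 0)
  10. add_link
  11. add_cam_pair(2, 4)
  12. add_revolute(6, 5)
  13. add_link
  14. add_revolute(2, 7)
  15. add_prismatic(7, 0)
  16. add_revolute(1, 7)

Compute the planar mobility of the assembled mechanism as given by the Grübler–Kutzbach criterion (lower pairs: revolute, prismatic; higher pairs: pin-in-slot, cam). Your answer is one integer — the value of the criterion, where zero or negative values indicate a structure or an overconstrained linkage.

link 0 = ground. State L|J1|J2 = 1|0|0
+link1  2|0|0
P(0,1) f=1→J1  2|1|0
+link2  3|1|0
+link3  4|1|0
R(0,3) f=1→J1  4|2|0
+link4  5|2|0
C(1,2) f=2→J2  5|2|1
+link5  6|2|1
R(5,0) f=1→J1  6|3|1
+link6  7|3|1
C(2,4) f=2→J2  7|3|2
R(6,5) f=1→J1  7|4|2
+link7  8|4|2
R(2,7) f=1→J1  8|5|2
P(7,0) f=1→J1  8|6|2
R(1,7) f=1→J1  8|7|2
M = 3(8−1)−2·7−2 = 21−14−2 = 5

M = 5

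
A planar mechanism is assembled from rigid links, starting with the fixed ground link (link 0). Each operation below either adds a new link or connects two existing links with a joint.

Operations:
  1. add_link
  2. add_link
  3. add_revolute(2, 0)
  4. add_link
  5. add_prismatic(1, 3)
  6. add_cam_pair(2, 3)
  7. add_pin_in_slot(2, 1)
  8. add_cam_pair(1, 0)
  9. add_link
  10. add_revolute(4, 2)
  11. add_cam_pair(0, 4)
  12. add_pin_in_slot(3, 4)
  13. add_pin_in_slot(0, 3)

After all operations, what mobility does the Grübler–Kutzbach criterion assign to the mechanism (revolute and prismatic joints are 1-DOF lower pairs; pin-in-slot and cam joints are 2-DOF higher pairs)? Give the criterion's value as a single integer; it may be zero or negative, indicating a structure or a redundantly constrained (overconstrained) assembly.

M = 0

link 0 = ground. State L|J1|J2 = 1|0|0
+link1  2|0|0
+link2  3|0|0
R(2,0) f=1→J1  3|1|0
+link3  4|1|0
P(1,3) f=1→J1  4|2|0
C(2,3) f=2→J2  4|2|1
PS(2,1) f=2→J2  4|2|2
C(1,0) f=2→J2  4|2|3
+link4  5|2|3
R(4,2) f=1→J1  5|3|3
C(0,4) f=2→J2  5|3|4
PS(3,4) f=2→J2  5|3|5
PS(0,3) f=2→J2  5|3|6
M = 3(5−1)−2·3−6 = 12−6−6 = 0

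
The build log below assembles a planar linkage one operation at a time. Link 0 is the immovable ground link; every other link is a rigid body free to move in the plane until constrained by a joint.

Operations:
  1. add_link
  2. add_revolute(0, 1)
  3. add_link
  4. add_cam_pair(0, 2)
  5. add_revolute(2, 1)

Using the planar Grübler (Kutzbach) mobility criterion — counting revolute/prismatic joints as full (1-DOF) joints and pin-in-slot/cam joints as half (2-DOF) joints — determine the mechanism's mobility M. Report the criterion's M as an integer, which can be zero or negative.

M = 1

(L,J1,J2)=(1,0,0); link0 fixed
link1: (2,0,0)
R 0-1 [J1]: (2,1,0)
link2: (3,1,0)
C 0-2 [J2]: (3,1,1)
R 2-1 [J1]: (3,2,1)
Grübler: 3·2 − 2·2 − 1 = 1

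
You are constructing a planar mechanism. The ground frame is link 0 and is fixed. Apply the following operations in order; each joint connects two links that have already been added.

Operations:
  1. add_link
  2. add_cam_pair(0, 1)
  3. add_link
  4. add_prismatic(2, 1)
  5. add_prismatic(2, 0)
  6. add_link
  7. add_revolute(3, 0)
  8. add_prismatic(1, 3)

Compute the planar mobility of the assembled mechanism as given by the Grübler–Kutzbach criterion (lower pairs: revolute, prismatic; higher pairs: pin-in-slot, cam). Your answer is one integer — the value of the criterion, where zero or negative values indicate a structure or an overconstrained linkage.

L=1 J1=0 J2=0
add link → L=2 J1=0 J2=0
C@0,1 dof=2 J2 → L=2 J1=0 J2=1
add link → L=3 J1=0 J2=1
P@2,1 dof=1 J1 → L=3 J1=1 J2=1
P@2,0 dof=1 J1 → L=3 J1=2 J2=1
add link → L=4 J1=2 J2=1
R@3,0 dof=1 J1 → L=4 J1=3 J2=1
P@1,3 dof=1 J1 → L=4 J1=4 J2=1
M=3(L−1)−2J1−J2=3·3−2·4−1=0

M = 0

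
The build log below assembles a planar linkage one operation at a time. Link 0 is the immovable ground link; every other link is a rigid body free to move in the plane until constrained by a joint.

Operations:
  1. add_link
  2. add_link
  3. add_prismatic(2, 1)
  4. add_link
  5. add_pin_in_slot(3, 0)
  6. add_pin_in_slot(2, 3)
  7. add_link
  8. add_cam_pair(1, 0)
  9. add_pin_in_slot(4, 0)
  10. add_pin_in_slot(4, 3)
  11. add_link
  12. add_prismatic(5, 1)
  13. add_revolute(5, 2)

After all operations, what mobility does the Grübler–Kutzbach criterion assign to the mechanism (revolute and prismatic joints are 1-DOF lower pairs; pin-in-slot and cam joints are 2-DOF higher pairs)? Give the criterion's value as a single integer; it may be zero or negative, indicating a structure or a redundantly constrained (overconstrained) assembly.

link 0 = ground. State L|J1|J2 = 1|0|0
+link1  2|0|0
+link2  3|0|0
P(2,1) f=1→J1  3|1|0
+link3  4|1|0
PS(3,0) f=2→J2  4|1|1
PS(2,3) f=2→J2  4|1|2
+link4  5|1|2
C(1,0) f=2→J2  5|1|3
PS(4,0) f=2→J2  5|1|4
PS(4,3) f=2→J2  5|1|5
+link5  6|1|5
P(5,1) f=1→J1  6|2|5
R(5,2) f=1→J1  6|3|5
M = 3(6−1)−2·3−5 = 15−6−5 = 4

M = 4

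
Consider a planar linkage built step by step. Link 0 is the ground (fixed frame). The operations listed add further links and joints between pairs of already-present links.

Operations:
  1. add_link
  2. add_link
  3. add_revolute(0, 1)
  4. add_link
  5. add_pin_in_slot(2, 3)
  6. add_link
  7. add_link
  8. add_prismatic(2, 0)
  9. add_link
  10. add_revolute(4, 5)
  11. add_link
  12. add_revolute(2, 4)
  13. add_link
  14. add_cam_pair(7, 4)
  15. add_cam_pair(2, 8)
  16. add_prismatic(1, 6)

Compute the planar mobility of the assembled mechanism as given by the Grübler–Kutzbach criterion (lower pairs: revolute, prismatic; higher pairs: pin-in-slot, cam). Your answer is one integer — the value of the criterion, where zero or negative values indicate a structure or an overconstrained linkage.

(L,J1,J2)=(1,0,0); link0 fixed
link1: (2,0,0)
link2: (3,0,0)
R 0-1 [J1]: (3,1,0)
link3: (4,1,0)
PS 2-3 [J2]: (4,1,1)
link4: (5,1,1)
link5: (6,1,1)
P 2-0 [J1]: (6,2,1)
link6: (7,2,1)
R 4-5 [J1]: (7,3,1)
link7: (8,3,1)
R 2-4 [J1]: (8,4,1)
link8: (9,4,1)
C 7-4 [J2]: (9,4,2)
C 2-8 [J2]: (9,4,3)
P 1-6 [J1]: (9,5,3)
Grübler: 3·8 − 2·5 − 3 = 11

M = 11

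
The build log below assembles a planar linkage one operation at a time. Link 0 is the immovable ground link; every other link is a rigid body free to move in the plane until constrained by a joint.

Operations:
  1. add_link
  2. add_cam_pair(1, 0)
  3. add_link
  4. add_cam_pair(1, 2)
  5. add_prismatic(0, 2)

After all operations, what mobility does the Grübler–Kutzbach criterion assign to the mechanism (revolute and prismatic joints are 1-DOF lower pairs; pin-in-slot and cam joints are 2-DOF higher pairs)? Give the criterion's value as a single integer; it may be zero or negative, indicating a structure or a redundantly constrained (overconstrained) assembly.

M = 2

ground; <1,0,0>
#1 <2,0,0>
C:1↔0 J2 <2,0,1>
#2 <3,0,1>
C:1↔2 J2 <3,0,2>
P:0↔2 J1 <3,1,2>
3×2 − 2×1 − 1×2 = 2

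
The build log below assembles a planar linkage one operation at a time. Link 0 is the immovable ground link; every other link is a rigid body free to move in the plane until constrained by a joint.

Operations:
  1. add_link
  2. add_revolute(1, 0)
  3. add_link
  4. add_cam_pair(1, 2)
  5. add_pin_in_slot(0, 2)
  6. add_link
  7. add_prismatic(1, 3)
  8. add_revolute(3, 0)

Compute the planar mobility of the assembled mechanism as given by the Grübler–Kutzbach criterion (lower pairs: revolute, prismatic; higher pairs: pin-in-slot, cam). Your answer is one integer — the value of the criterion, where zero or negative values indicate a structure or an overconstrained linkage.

M = 1

ground; <1,0,0>
#1 <2,0,0>
R:1↔0 J1 <2,1,0>
#2 <3,1,0>
C:1↔2 J2 <3,1,1>
PS:0↔2 J2 <3,1,2>
#3 <4,1,2>
P:1↔3 J1 <4,2,2>
R:3↔0 J1 <4,3,2>
3×3 − 2×3 − 1×2 = 1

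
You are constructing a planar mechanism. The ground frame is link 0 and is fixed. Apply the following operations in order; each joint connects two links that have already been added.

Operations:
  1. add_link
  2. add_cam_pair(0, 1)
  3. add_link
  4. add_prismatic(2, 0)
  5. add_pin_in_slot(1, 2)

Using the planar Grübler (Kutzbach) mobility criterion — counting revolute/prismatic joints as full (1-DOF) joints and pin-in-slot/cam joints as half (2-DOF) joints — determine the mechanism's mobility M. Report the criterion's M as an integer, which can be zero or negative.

M = 2

link 0 = ground. State L|J1|J2 = 1|0|0
+link1  2|0|0
C(0,1) f=2→J2  2|0|1
+link2  3|0|1
P(2,0) f=1→J1  3|1|1
PS(1,2) f=2→J2  3|1|2
M = 3(3−1)−2·1−2 = 6−2−2 = 2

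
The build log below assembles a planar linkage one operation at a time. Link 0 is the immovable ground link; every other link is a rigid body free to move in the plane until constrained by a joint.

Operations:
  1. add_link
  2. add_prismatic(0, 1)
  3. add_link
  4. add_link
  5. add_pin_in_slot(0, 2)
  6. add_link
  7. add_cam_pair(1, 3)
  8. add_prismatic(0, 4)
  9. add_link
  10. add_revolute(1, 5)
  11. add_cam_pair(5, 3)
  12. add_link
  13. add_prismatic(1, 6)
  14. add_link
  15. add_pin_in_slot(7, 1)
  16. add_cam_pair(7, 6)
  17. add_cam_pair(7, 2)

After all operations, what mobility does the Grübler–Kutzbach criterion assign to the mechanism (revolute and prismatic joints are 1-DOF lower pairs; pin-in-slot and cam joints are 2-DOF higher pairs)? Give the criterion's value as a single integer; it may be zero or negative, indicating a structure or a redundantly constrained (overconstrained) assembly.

M = 7

[1;0;0] (link 0 is ground)
L+ [2;0;0]
P(0,1)∈J1 [2;1;0]
L+ [3;1;0]
L+ [4;1;0]
PS(0,2)∈J2 [4;1;1]
L+ [5;1;1]
C(1,3)∈J2 [5;1;2]
P(0,4)∈J1 [5;2;2]
L+ [6;2;2]
R(1,5)∈J1 [6;3;2]
C(5,3)∈J2 [6;3;3]
L+ [7;3;3]
P(1,6)∈J1 [7;4;3]
L+ [8;4;3]
PS(7,1)∈J2 [8;4;4]
C(7,6)∈J2 [8;4;5]
C(7,2)∈J2 [8;4;6]
mobility = 21 − 8 − 6 = 7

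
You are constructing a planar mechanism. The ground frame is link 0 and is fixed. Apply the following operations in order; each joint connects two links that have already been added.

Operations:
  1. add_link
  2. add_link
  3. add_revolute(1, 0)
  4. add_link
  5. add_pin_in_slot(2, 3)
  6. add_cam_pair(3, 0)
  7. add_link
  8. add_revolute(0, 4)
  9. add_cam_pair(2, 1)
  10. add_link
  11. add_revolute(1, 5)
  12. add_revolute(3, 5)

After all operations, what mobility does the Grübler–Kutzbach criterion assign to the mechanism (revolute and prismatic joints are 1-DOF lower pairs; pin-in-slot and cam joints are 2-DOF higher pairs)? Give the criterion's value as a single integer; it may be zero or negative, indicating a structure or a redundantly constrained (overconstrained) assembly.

M = 4

link 0 = ground. State L|J1|J2 = 1|0|0
+link1  2|0|0
+link2  3|0|0
R(1,0) f=1→J1  3|1|0
+link3  4|1|0
PS(2,3) f=2→J2  4|1|1
C(3,0) f=2→J2  4|1|2
+link4  5|1|2
R(0,4) f=1→J1  5|2|2
C(2,1) f=2→J2  5|2|3
+link5  6|2|3
R(1,5) f=1→J1  6|3|3
R(3,5) f=1→J1  6|4|3
M = 3(6−1)−2·4−3 = 15−8−3 = 4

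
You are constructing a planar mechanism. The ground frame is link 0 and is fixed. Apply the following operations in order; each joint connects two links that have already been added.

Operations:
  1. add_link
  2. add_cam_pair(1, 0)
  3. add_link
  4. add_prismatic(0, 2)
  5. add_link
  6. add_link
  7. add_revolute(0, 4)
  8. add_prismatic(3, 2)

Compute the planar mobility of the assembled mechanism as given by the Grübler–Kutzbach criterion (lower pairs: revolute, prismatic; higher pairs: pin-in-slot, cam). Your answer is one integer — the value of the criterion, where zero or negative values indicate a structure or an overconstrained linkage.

[1;0;0] (link 0 is ground)
L+ [2;0;0]
C(1,0)∈J2 [2;0;1]
L+ [3;0;1]
P(0,2)∈J1 [3;1;1]
L+ [4;1;1]
L+ [5;1;1]
R(0,4)∈J1 [5;2;1]
P(3,2)∈J1 [5;3;1]
mobility = 12 − 6 − 1 = 5

M = 5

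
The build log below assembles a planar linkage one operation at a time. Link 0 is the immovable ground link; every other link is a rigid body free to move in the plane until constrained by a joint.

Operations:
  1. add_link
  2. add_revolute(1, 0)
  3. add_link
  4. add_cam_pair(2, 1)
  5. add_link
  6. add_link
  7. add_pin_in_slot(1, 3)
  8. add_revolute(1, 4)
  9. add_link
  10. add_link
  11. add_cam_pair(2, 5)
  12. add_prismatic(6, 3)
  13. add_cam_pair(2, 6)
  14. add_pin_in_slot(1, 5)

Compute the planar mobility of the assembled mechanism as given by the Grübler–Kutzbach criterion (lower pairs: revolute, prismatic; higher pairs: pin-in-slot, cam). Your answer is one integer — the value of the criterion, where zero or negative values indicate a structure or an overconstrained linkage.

M = 7

(L,J1,J2)=(1,0,0); link0 fixed
link1: (2,0,0)
R 1-0 [J1]: (2,1,0)
link2: (3,1,0)
C 2-1 [J2]: (3,1,1)
link3: (4,1,1)
link4: (5,1,1)
PS 1-3 [J2]: (5,1,2)
R 1-4 [J1]: (5,2,2)
link5: (6,2,2)
link6: (7,2,2)
C 2-5 [J2]: (7,2,3)
P 6-3 [J1]: (7,3,3)
C 2-6 [J2]: (7,3,4)
PS 1-5 [J2]: (7,3,5)
Grübler: 3·6 − 2·3 − 5 = 7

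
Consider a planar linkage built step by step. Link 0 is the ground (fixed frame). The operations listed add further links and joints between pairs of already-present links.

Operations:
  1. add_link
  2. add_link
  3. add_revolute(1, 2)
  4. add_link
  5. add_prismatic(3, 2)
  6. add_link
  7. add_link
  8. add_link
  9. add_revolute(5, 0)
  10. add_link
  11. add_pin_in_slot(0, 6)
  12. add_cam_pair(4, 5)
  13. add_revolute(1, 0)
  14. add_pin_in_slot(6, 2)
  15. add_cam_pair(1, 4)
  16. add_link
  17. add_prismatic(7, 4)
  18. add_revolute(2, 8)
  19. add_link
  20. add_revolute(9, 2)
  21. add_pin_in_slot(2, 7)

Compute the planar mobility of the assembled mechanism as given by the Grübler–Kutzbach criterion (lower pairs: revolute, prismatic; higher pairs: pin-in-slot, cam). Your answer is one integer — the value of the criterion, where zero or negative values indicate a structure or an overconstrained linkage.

M = 8

L=1 J1=0 J2=0
add link → L=2 J1=0 J2=0
add link → L=3 J1=0 J2=0
R@1,2 dof=1 J1 → L=3 J1=1 J2=0
add link → L=4 J1=1 J2=0
P@3,2 dof=1 J1 → L=4 J1=2 J2=0
add link → L=5 J1=2 J2=0
add link → L=6 J1=2 J2=0
add link → L=7 J1=2 J2=0
R@5,0 dof=1 J1 → L=7 J1=3 J2=0
add link → L=8 J1=3 J2=0
PS@0,6 dof=2 J2 → L=8 J1=3 J2=1
C@4,5 dof=2 J2 → L=8 J1=3 J2=2
R@1,0 dof=1 J1 → L=8 J1=4 J2=2
PS@6,2 dof=2 J2 → L=8 J1=4 J2=3
C@1,4 dof=2 J2 → L=8 J1=4 J2=4
add link → L=9 J1=4 J2=4
P@7,4 dof=1 J1 → L=9 J1=5 J2=4
R@2,8 dof=1 J1 → L=9 J1=6 J2=4
add link → L=10 J1=6 J2=4
R@9,2 dof=1 J1 → L=10 J1=7 J2=4
PS@2,7 dof=2 J2 → L=10 J1=7 J2=5
M=3(L−1)−2J1−J2=3·9−2·7−5=8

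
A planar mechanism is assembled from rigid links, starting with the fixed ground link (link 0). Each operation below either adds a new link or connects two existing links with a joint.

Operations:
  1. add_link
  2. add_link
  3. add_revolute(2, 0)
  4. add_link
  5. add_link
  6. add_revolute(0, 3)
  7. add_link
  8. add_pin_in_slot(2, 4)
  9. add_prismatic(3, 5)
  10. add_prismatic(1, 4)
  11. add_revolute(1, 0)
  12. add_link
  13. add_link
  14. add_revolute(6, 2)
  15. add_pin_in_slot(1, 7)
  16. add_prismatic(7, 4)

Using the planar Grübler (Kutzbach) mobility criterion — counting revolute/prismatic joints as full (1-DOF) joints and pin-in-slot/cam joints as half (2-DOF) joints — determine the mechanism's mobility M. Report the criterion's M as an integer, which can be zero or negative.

L=1 J1=0 J2=0
add link → L=2 J1=0 J2=0
add link → L=3 J1=0 J2=0
R@2,0 dof=1 J1 → L=3 J1=1 J2=0
add link → L=4 J1=1 J2=0
add link → L=5 J1=1 J2=0
R@0,3 dof=1 J1 → L=5 J1=2 J2=0
add link → L=6 J1=2 J2=0
PS@2,4 dof=2 J2 → L=6 J1=2 J2=1
P@3,5 dof=1 J1 → L=6 J1=3 J2=1
P@1,4 dof=1 J1 → L=6 J1=4 J2=1
R@1,0 dof=1 J1 → L=6 J1=5 J2=1
add link → L=7 J1=5 J2=1
add link → L=8 J1=5 J2=1
R@6,2 dof=1 J1 → L=8 J1=6 J2=1
PS@1,7 dof=2 J2 → L=8 J1=6 J2=2
P@7,4 dof=1 J1 → L=8 J1=7 J2=2
M=3(L−1)−2J1−J2=3·7−2·7−2=5

M = 5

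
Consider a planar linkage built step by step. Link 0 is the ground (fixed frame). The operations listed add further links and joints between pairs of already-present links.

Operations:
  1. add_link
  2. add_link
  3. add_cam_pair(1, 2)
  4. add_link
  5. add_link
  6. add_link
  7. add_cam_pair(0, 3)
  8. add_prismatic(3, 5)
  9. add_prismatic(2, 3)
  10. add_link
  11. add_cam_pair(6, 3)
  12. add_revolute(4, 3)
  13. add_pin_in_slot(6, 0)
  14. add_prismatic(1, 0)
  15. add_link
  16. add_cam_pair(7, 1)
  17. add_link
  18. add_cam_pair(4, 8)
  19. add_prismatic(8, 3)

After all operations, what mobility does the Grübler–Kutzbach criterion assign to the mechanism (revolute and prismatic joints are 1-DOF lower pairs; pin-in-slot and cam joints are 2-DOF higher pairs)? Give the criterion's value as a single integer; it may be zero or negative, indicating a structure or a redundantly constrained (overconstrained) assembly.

L=1 J1=0 J2=0
add link → L=2 J1=0 J2=0
add link → L=3 J1=0 J2=0
C@1,2 dof=2 J2 → L=3 J1=0 J2=1
add link → L=4 J1=0 J2=1
add link → L=5 J1=0 J2=1
add link → L=6 J1=0 J2=1
C@0,3 dof=2 J2 → L=6 J1=0 J2=2
P@3,5 dof=1 J1 → L=6 J1=1 J2=2
P@2,3 dof=1 J1 → L=6 J1=2 J2=2
add link → L=7 J1=2 J2=2
C@6,3 dof=2 J2 → L=7 J1=2 J2=3
R@4,3 dof=1 J1 → L=7 J1=3 J2=3
PS@6,0 dof=2 J2 → L=7 J1=3 J2=4
P@1,0 dof=1 J1 → L=7 J1=4 J2=4
add link → L=8 J1=4 J2=4
C@7,1 dof=2 J2 → L=8 J1=4 J2=5
add link → L=9 J1=4 J2=5
C@4,8 dof=2 J2 → L=9 J1=4 J2=6
P@8,3 dof=1 J1 → L=9 J1=5 J2=6
M=3(L−1)−2J1−J2=3·8−2·5−6=8

M = 8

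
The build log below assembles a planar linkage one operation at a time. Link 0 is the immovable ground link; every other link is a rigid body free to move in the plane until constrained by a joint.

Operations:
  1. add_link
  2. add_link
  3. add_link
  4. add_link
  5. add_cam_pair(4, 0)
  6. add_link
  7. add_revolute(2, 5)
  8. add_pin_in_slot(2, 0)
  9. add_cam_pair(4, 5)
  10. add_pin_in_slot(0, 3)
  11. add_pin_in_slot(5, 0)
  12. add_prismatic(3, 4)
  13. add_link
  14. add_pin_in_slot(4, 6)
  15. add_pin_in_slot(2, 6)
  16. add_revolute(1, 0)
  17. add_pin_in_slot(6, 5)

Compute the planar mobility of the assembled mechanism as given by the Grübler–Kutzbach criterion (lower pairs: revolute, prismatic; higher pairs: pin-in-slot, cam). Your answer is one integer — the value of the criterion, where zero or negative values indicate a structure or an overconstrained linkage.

M = 4

(L,J1,J2)=(1,0,0); link0 fixed
link1: (2,0,0)
link2: (3,0,0)
link3: (4,0,0)
link4: (5,0,0)
C 4-0 [J2]: (5,0,1)
link5: (6,0,1)
R 2-5 [J1]: (6,1,1)
PS 2-0 [J2]: (6,1,2)
C 4-5 [J2]: (6,1,3)
PS 0-3 [J2]: (6,1,4)
PS 5-0 [J2]: (6,1,5)
P 3-4 [J1]: (6,2,5)
link6: (7,2,5)
PS 4-6 [J2]: (7,2,6)
PS 2-6 [J2]: (7,2,7)
R 1-0 [J1]: (7,3,7)
PS 6-5 [J2]: (7,3,8)
Grübler: 3·6 − 2·3 − 8 = 4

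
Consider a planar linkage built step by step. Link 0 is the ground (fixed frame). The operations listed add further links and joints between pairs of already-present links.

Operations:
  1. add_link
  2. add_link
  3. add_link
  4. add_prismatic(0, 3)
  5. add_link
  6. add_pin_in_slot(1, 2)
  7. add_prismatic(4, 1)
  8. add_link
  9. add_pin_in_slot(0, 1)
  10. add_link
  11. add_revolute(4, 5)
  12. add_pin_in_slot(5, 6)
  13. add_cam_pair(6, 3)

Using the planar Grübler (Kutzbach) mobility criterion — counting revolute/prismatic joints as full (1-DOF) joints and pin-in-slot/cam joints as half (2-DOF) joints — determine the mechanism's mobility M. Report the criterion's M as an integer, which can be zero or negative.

(L,J1,J2)=(1,0,0); link0 fixed
link1: (2,0,0)
link2: (3,0,0)
link3: (4,0,0)
P 0-3 [J1]: (4,1,0)
link4: (5,1,0)
PS 1-2 [J2]: (5,1,1)
P 4-1 [J1]: (5,2,1)
link5: (6,2,1)
PS 0-1 [J2]: (6,2,2)
link6: (7,2,2)
R 4-5 [J1]: (7,3,2)
PS 5-6 [J2]: (7,3,3)
C 6-3 [J2]: (7,3,4)
Grübler: 3·6 − 2·3 − 4 = 8

M = 8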